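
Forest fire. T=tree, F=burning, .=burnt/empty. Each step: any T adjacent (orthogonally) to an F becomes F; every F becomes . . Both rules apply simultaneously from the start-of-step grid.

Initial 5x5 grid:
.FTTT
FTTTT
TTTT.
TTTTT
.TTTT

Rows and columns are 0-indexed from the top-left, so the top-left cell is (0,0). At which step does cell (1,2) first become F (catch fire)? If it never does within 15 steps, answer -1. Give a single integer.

Step 1: cell (1,2)='T' (+3 fires, +2 burnt)
Step 2: cell (1,2)='F' (+4 fires, +3 burnt)
  -> target ignites at step 2
Step 3: cell (1,2)='.' (+4 fires, +4 burnt)
Step 4: cell (1,2)='.' (+4 fires, +4 burnt)
Step 5: cell (1,2)='.' (+2 fires, +4 burnt)
Step 6: cell (1,2)='.' (+2 fires, +2 burnt)
Step 7: cell (1,2)='.' (+1 fires, +2 burnt)
Step 8: cell (1,2)='.' (+0 fires, +1 burnt)
  fire out at step 8

2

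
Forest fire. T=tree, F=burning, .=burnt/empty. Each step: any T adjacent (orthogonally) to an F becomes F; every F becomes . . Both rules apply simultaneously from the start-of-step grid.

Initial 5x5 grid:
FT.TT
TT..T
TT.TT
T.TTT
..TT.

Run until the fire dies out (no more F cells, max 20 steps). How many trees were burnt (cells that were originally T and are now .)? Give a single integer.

Step 1: +2 fires, +1 burnt (F count now 2)
Step 2: +2 fires, +2 burnt (F count now 2)
Step 3: +2 fires, +2 burnt (F count now 2)
Step 4: +0 fires, +2 burnt (F count now 0)
Fire out after step 4
Initially T: 16, now '.': 15
Total burnt (originally-T cells now '.'): 6

Answer: 6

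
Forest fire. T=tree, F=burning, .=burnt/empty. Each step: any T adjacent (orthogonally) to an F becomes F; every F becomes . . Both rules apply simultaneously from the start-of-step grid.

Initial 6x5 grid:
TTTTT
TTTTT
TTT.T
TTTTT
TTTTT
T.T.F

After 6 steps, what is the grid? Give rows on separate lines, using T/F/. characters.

Step 1: 1 trees catch fire, 1 burn out
  TTTTT
  TTTTT
  TTT.T
  TTTTT
  TTTTF
  T.T..
Step 2: 2 trees catch fire, 1 burn out
  TTTTT
  TTTTT
  TTT.T
  TTTTF
  TTTF.
  T.T..
Step 3: 3 trees catch fire, 2 burn out
  TTTTT
  TTTTT
  TTT.F
  TTTF.
  TTF..
  T.T..
Step 4: 4 trees catch fire, 3 burn out
  TTTTT
  TTTTF
  TTT..
  TTF..
  TF...
  T.F..
Step 5: 5 trees catch fire, 4 burn out
  TTTTF
  TTTF.
  TTF..
  TF...
  F....
  T....
Step 6: 5 trees catch fire, 5 burn out
  TTTF.
  TTF..
  TF...
  F....
  .....
  F....

TTTF.
TTF..
TF...
F....
.....
F....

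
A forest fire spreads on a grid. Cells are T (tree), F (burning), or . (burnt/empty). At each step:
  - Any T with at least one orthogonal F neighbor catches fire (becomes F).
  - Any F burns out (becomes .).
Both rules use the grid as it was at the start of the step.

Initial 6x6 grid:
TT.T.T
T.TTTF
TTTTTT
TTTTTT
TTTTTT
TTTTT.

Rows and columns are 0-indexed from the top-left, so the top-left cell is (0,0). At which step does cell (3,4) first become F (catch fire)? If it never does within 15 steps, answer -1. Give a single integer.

Step 1: cell (3,4)='T' (+3 fires, +1 burnt)
Step 2: cell (3,4)='T' (+3 fires, +3 burnt)
Step 3: cell (3,4)='F' (+5 fires, +3 burnt)
  -> target ignites at step 3
Step 4: cell (3,4)='.' (+3 fires, +5 burnt)
Step 5: cell (3,4)='.' (+4 fires, +3 burnt)
Step 6: cell (3,4)='.' (+4 fires, +4 burnt)
Step 7: cell (3,4)='.' (+4 fires, +4 burnt)
Step 8: cell (3,4)='.' (+3 fires, +4 burnt)
Step 9: cell (3,4)='.' (+2 fires, +3 burnt)
Step 10: cell (3,4)='.' (+0 fires, +2 burnt)
  fire out at step 10

3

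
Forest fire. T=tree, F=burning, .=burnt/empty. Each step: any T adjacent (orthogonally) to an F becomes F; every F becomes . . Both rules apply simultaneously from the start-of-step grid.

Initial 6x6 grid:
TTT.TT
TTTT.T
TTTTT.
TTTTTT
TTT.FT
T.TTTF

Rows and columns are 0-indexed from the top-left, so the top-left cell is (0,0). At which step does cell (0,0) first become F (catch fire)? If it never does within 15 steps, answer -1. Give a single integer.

Step 1: cell (0,0)='T' (+3 fires, +2 burnt)
Step 2: cell (0,0)='T' (+4 fires, +3 burnt)
Step 3: cell (0,0)='T' (+3 fires, +4 burnt)
Step 4: cell (0,0)='T' (+4 fires, +3 burnt)
Step 5: cell (0,0)='T' (+4 fires, +4 burnt)
Step 6: cell (0,0)='T' (+4 fires, +4 burnt)
Step 7: cell (0,0)='T' (+3 fires, +4 burnt)
Step 8: cell (0,0)='F' (+1 fires, +3 burnt)
  -> target ignites at step 8
Step 9: cell (0,0)='.' (+0 fires, +1 burnt)
  fire out at step 9

8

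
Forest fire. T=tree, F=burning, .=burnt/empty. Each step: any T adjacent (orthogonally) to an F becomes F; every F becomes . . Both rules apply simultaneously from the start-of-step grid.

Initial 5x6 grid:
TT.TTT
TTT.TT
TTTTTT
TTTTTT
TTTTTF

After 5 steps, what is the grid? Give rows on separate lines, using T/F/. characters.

Step 1: 2 trees catch fire, 1 burn out
  TT.TTT
  TTT.TT
  TTTTTT
  TTTTTF
  TTTTF.
Step 2: 3 trees catch fire, 2 burn out
  TT.TTT
  TTT.TT
  TTTTTF
  TTTTF.
  TTTF..
Step 3: 4 trees catch fire, 3 burn out
  TT.TTT
  TTT.TF
  TTTTF.
  TTTF..
  TTF...
Step 4: 5 trees catch fire, 4 burn out
  TT.TTF
  TTT.F.
  TTTF..
  TTF...
  TF....
Step 5: 4 trees catch fire, 5 burn out
  TT.TF.
  TTT...
  TTF...
  TF....
  F.....

TT.TF.
TTT...
TTF...
TF....
F.....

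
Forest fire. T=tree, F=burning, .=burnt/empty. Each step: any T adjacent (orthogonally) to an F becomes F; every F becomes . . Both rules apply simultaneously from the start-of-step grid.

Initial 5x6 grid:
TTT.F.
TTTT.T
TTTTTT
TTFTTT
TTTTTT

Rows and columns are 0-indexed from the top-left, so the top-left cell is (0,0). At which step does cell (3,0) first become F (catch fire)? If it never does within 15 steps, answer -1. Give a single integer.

Step 1: cell (3,0)='T' (+4 fires, +2 burnt)
Step 2: cell (3,0)='F' (+7 fires, +4 burnt)
  -> target ignites at step 2
Step 3: cell (3,0)='.' (+8 fires, +7 burnt)
Step 4: cell (3,0)='.' (+4 fires, +8 burnt)
Step 5: cell (3,0)='.' (+2 fires, +4 burnt)
Step 6: cell (3,0)='.' (+0 fires, +2 burnt)
  fire out at step 6

2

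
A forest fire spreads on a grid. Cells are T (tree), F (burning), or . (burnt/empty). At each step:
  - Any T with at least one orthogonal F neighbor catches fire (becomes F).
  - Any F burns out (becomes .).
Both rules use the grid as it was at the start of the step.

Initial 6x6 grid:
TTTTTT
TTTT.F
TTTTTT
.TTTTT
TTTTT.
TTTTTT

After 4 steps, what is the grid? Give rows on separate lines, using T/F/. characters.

Step 1: 2 trees catch fire, 1 burn out
  TTTTTF
  TTTT..
  TTTTTF
  .TTTTT
  TTTTT.
  TTTTTT
Step 2: 3 trees catch fire, 2 burn out
  TTTTF.
  TTTT..
  TTTTF.
  .TTTTF
  TTTTT.
  TTTTTT
Step 3: 3 trees catch fire, 3 burn out
  TTTF..
  TTTT..
  TTTF..
  .TTTF.
  TTTTT.
  TTTTTT
Step 4: 5 trees catch fire, 3 burn out
  TTF...
  TTTF..
  TTF...
  .TTF..
  TTTTF.
  TTTTTT

TTF...
TTTF..
TTF...
.TTF..
TTTTF.
TTTTTT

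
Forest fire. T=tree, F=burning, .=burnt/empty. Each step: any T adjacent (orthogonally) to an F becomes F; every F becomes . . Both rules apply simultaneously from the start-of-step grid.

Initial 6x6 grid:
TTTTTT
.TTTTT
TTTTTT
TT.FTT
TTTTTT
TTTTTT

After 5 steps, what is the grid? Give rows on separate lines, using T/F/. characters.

Step 1: 3 trees catch fire, 1 burn out
  TTTTTT
  .TTTTT
  TTTFTT
  TT..FT
  TTTFTT
  TTTTTT
Step 2: 7 trees catch fire, 3 burn out
  TTTTTT
  .TTFTT
  TTF.FT
  TT...F
  TTF.FT
  TTTFTT
Step 3: 9 trees catch fire, 7 burn out
  TTTFTT
  .TF.FT
  TF...F
  TT....
  TF...F
  TTF.FT
Step 4: 9 trees catch fire, 9 burn out
  TTF.FT
  .F...F
  F.....
  TF....
  F.....
  TF...F
Step 5: 4 trees catch fire, 9 burn out
  TF...F
  ......
  ......
  F.....
  ......
  F.....

TF...F
......
......
F.....
......
F.....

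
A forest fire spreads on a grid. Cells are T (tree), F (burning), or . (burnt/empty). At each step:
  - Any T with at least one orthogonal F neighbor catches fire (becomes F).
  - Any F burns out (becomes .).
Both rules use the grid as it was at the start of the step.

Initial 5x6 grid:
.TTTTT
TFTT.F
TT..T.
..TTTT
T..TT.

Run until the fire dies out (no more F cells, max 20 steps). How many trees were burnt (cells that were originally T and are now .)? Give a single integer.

Step 1: +5 fires, +2 burnt (F count now 5)
Step 2: +4 fires, +5 burnt (F count now 4)
Step 3: +1 fires, +4 burnt (F count now 1)
Step 4: +0 fires, +1 burnt (F count now 0)
Fire out after step 4
Initially T: 18, now '.': 22
Total burnt (originally-T cells now '.'): 10

Answer: 10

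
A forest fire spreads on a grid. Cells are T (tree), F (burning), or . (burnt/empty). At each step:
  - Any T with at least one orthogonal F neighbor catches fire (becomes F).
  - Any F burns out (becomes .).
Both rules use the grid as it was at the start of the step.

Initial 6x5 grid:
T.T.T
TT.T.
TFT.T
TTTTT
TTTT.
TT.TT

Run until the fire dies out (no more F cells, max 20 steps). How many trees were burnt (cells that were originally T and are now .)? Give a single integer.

Step 1: +4 fires, +1 burnt (F count now 4)
Step 2: +4 fires, +4 burnt (F count now 4)
Step 3: +5 fires, +4 burnt (F count now 5)
Step 4: +3 fires, +5 burnt (F count now 3)
Step 5: +2 fires, +3 burnt (F count now 2)
Step 6: +1 fires, +2 burnt (F count now 1)
Step 7: +0 fires, +1 burnt (F count now 0)
Fire out after step 7
Initially T: 22, now '.': 27
Total burnt (originally-T cells now '.'): 19

Answer: 19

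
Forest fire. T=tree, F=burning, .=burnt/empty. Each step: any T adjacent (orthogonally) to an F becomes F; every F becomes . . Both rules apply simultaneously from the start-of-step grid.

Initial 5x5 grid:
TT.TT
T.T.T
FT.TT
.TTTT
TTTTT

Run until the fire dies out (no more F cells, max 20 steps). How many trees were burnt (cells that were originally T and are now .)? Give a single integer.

Answer: 18

Derivation:
Step 1: +2 fires, +1 burnt (F count now 2)
Step 2: +2 fires, +2 burnt (F count now 2)
Step 3: +3 fires, +2 burnt (F count now 3)
Step 4: +3 fires, +3 burnt (F count now 3)
Step 5: +3 fires, +3 burnt (F count now 3)
Step 6: +2 fires, +3 burnt (F count now 2)
Step 7: +1 fires, +2 burnt (F count now 1)
Step 8: +1 fires, +1 burnt (F count now 1)
Step 9: +1 fires, +1 burnt (F count now 1)
Step 10: +0 fires, +1 burnt (F count now 0)
Fire out after step 10
Initially T: 19, now '.': 24
Total burnt (originally-T cells now '.'): 18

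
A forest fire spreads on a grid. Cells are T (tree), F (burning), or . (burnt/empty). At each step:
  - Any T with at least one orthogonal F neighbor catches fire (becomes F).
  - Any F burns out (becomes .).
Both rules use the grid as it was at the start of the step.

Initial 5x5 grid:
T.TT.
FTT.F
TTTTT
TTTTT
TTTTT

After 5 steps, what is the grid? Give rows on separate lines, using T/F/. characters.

Step 1: 4 trees catch fire, 2 burn out
  F.TT.
  .FT..
  FTTTF
  TTTTT
  TTTTT
Step 2: 5 trees catch fire, 4 burn out
  ..TT.
  ..F..
  .FTF.
  FTTTF
  TTTTT
Step 3: 6 trees catch fire, 5 burn out
  ..FT.
  .....
  ..F..
  .FTF.
  FTTTF
Step 4: 4 trees catch fire, 6 burn out
  ...F.
  .....
  .....
  ..F..
  .FTF.
Step 5: 1 trees catch fire, 4 burn out
  .....
  .....
  .....
  .....
  ..F..

.....
.....
.....
.....
..F..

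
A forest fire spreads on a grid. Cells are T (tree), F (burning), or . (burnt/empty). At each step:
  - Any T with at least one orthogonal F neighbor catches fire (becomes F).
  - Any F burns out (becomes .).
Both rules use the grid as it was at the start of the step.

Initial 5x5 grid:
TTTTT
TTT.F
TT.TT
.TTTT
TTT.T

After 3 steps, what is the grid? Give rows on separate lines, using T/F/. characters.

Step 1: 2 trees catch fire, 1 burn out
  TTTTF
  TTT..
  TT.TF
  .TTTT
  TTT.T
Step 2: 3 trees catch fire, 2 burn out
  TTTF.
  TTT..
  TT.F.
  .TTTF
  TTT.T
Step 3: 3 trees catch fire, 3 burn out
  TTF..
  TTT..
  TT...
  .TTF.
  TTT.F

TTF..
TTT..
TT...
.TTF.
TTT.F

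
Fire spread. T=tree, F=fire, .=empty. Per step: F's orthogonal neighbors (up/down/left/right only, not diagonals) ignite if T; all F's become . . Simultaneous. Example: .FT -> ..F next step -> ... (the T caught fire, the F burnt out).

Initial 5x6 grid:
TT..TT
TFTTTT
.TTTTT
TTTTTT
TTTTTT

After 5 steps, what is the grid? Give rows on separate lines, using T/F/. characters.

Step 1: 4 trees catch fire, 1 burn out
  TF..TT
  F.FTTT
  .FTTTT
  TTTTTT
  TTTTTT
Step 2: 4 trees catch fire, 4 burn out
  F...TT
  ...FTT
  ..FTTT
  TFTTTT
  TTTTTT
Step 3: 5 trees catch fire, 4 burn out
  ....TT
  ....FT
  ...FTT
  F.FTTT
  TFTTTT
Step 4: 6 trees catch fire, 5 burn out
  ....FT
  .....F
  ....FT
  ...FTT
  F.FTTT
Step 5: 4 trees catch fire, 6 burn out
  .....F
  ......
  .....F
  ....FT
  ...FTT

.....F
......
.....F
....FT
...FTT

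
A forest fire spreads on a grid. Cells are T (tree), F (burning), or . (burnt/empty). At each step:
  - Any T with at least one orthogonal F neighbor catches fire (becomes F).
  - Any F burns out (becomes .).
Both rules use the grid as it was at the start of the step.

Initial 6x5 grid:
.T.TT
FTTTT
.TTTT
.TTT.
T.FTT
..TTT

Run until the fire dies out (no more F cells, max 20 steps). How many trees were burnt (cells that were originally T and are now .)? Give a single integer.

Answer: 19

Derivation:
Step 1: +4 fires, +2 burnt (F count now 4)
Step 2: +8 fires, +4 burnt (F count now 8)
Step 3: +3 fires, +8 burnt (F count now 3)
Step 4: +3 fires, +3 burnt (F count now 3)
Step 5: +1 fires, +3 burnt (F count now 1)
Step 6: +0 fires, +1 burnt (F count now 0)
Fire out after step 6
Initially T: 20, now '.': 29
Total burnt (originally-T cells now '.'): 19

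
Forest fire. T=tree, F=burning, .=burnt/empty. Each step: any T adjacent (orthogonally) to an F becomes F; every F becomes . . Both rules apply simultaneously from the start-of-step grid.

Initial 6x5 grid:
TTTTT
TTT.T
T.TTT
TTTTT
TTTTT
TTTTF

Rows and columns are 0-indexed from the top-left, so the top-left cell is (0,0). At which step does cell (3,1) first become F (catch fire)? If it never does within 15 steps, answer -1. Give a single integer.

Step 1: cell (3,1)='T' (+2 fires, +1 burnt)
Step 2: cell (3,1)='T' (+3 fires, +2 burnt)
Step 3: cell (3,1)='T' (+4 fires, +3 burnt)
Step 4: cell (3,1)='T' (+5 fires, +4 burnt)
Step 5: cell (3,1)='F' (+4 fires, +5 burnt)
  -> target ignites at step 5
Step 6: cell (3,1)='.' (+3 fires, +4 burnt)
Step 7: cell (3,1)='.' (+3 fires, +3 burnt)
Step 8: cell (3,1)='.' (+2 fires, +3 burnt)
Step 9: cell (3,1)='.' (+1 fires, +2 burnt)
Step 10: cell (3,1)='.' (+0 fires, +1 burnt)
  fire out at step 10

5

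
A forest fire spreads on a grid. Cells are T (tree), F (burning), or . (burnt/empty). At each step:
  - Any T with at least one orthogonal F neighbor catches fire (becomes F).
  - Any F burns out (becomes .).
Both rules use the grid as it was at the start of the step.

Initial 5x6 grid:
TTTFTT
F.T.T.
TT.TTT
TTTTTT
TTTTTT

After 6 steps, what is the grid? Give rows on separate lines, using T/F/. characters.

Step 1: 4 trees catch fire, 2 burn out
  FTF.FT
  ..T.T.
  FT.TTT
  TTTTTT
  TTTTTT
Step 2: 6 trees catch fire, 4 burn out
  .F...F
  ..F.F.
  .F.TTT
  FTTTTT
  TTTTTT
Step 3: 3 trees catch fire, 6 burn out
  ......
  ......
  ...TFT
  .FTTTT
  FTTTTT
Step 4: 5 trees catch fire, 3 burn out
  ......
  ......
  ...F.F
  ..FTFT
  .FTTTT
Step 5: 4 trees catch fire, 5 burn out
  ......
  ......
  ......
  ...F.F
  ..FTFT
Step 6: 2 trees catch fire, 4 burn out
  ......
  ......
  ......
  ......
  ...F.F

......
......
......
......
...F.F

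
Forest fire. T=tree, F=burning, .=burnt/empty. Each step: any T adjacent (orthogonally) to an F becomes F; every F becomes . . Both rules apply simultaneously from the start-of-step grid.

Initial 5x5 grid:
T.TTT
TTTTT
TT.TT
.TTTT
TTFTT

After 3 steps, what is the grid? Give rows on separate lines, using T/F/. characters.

Step 1: 3 trees catch fire, 1 burn out
  T.TTT
  TTTTT
  TT.TT
  .TFTT
  TF.FT
Step 2: 4 trees catch fire, 3 burn out
  T.TTT
  TTTTT
  TT.TT
  .F.FT
  F...F
Step 3: 3 trees catch fire, 4 burn out
  T.TTT
  TTTTT
  TF.FT
  ....F
  .....

T.TTT
TTTTT
TF.FT
....F
.....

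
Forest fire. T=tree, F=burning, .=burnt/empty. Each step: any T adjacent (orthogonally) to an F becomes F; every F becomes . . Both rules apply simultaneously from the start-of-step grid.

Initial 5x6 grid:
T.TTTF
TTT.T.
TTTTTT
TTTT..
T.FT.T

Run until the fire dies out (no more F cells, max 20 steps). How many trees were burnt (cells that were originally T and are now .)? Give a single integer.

Step 1: +3 fires, +2 burnt (F count now 3)
Step 2: +5 fires, +3 burnt (F count now 5)
Step 3: +6 fires, +5 burnt (F count now 6)
Step 4: +4 fires, +6 burnt (F count now 4)
Step 5: +1 fires, +4 burnt (F count now 1)
Step 6: +1 fires, +1 burnt (F count now 1)
Step 7: +0 fires, +1 burnt (F count now 0)
Fire out after step 7
Initially T: 21, now '.': 29
Total burnt (originally-T cells now '.'): 20

Answer: 20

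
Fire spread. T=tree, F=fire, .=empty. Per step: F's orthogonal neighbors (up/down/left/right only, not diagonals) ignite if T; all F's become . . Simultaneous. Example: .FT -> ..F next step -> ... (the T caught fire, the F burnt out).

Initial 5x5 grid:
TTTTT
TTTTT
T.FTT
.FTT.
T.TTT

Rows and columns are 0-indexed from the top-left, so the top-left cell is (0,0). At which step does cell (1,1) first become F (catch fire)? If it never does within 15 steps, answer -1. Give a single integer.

Step 1: cell (1,1)='T' (+3 fires, +2 burnt)
Step 2: cell (1,1)='F' (+6 fires, +3 burnt)
  -> target ignites at step 2
Step 3: cell (1,1)='.' (+5 fires, +6 burnt)
Step 4: cell (1,1)='.' (+4 fires, +5 burnt)
Step 5: cell (1,1)='.' (+0 fires, +4 burnt)
  fire out at step 5

2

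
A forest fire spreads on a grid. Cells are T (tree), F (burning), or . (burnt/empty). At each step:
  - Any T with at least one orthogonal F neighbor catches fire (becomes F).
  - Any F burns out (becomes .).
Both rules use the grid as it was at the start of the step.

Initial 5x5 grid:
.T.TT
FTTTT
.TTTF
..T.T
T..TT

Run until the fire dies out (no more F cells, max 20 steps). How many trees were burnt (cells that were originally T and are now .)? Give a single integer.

Answer: 14

Derivation:
Step 1: +4 fires, +2 burnt (F count now 4)
Step 2: +7 fires, +4 burnt (F count now 7)
Step 3: +3 fires, +7 burnt (F count now 3)
Step 4: +0 fires, +3 burnt (F count now 0)
Fire out after step 4
Initially T: 15, now '.': 24
Total burnt (originally-T cells now '.'): 14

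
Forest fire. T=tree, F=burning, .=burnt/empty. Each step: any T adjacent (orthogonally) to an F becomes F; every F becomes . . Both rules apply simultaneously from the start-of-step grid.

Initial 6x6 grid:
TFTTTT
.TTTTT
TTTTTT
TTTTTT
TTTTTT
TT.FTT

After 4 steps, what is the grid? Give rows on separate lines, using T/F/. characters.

Step 1: 5 trees catch fire, 2 burn out
  F.FTTT
  .FTTTT
  TTTTTT
  TTTTTT
  TTTFTT
  TT..FT
Step 2: 7 trees catch fire, 5 burn out
  ...FTT
  ..FTTT
  TFTTTT
  TTTFTT
  TTF.FT
  TT...F
Step 3: 10 trees catch fire, 7 burn out
  ....FT
  ...FTT
  F.FFTT
  TFF.FT
  TF...F
  TT....
Step 4: 7 trees catch fire, 10 burn out
  .....F
  ....FT
  ....FT
  F....F
  F.....
  TF....

.....F
....FT
....FT
F....F
F.....
TF....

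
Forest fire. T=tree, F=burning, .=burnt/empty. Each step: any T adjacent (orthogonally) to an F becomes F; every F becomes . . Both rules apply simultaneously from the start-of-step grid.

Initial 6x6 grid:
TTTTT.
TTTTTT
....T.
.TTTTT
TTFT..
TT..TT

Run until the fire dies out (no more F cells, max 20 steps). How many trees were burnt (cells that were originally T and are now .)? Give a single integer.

Step 1: +3 fires, +1 burnt (F count now 3)
Step 2: +4 fires, +3 burnt (F count now 4)
Step 3: +2 fires, +4 burnt (F count now 2)
Step 4: +2 fires, +2 burnt (F count now 2)
Step 5: +1 fires, +2 burnt (F count now 1)
Step 6: +3 fires, +1 burnt (F count now 3)
Step 7: +2 fires, +3 burnt (F count now 2)
Step 8: +2 fires, +2 burnt (F count now 2)
Step 9: +2 fires, +2 burnt (F count now 2)
Step 10: +1 fires, +2 burnt (F count now 1)
Step 11: +0 fires, +1 burnt (F count now 0)
Fire out after step 11
Initially T: 24, now '.': 34
Total burnt (originally-T cells now '.'): 22

Answer: 22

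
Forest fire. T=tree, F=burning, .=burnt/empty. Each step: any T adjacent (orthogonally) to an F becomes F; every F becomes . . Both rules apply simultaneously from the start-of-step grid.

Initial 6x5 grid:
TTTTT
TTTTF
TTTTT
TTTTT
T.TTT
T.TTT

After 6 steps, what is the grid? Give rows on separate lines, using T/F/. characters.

Step 1: 3 trees catch fire, 1 burn out
  TTTTF
  TTTF.
  TTTTF
  TTTTT
  T.TTT
  T.TTT
Step 2: 4 trees catch fire, 3 burn out
  TTTF.
  TTF..
  TTTF.
  TTTTF
  T.TTT
  T.TTT
Step 3: 5 trees catch fire, 4 burn out
  TTF..
  TF...
  TTF..
  TTTF.
  T.TTF
  T.TTT
Step 4: 6 trees catch fire, 5 burn out
  TF...
  F....
  TF...
  TTF..
  T.TF.
  T.TTF
Step 5: 5 trees catch fire, 6 burn out
  F....
  .....
  F....
  TF...
  T.F..
  T.TF.
Step 6: 2 trees catch fire, 5 burn out
  .....
  .....
  .....
  F....
  T....
  T.F..

.....
.....
.....
F....
T....
T.F..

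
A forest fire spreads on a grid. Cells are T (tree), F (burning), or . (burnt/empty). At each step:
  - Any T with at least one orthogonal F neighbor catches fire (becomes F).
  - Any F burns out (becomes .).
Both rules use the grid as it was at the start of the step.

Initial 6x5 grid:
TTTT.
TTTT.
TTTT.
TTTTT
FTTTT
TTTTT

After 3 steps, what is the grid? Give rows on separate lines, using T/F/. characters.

Step 1: 3 trees catch fire, 1 burn out
  TTTT.
  TTTT.
  TTTT.
  FTTTT
  .FTTT
  FTTTT
Step 2: 4 trees catch fire, 3 burn out
  TTTT.
  TTTT.
  FTTT.
  .FTTT
  ..FTT
  .FTTT
Step 3: 5 trees catch fire, 4 burn out
  TTTT.
  FTTT.
  .FTT.
  ..FTT
  ...FT
  ..FTT

TTTT.
FTTT.
.FTT.
..FTT
...FT
..FTT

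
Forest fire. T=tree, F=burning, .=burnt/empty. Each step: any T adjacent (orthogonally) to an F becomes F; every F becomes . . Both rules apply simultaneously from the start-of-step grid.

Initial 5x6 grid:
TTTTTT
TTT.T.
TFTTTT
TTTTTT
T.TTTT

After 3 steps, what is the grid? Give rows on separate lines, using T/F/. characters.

Step 1: 4 trees catch fire, 1 burn out
  TTTTTT
  TFT.T.
  F.FTTT
  TFTTTT
  T.TTTT
Step 2: 6 trees catch fire, 4 burn out
  TFTTTT
  F.F.T.
  ...FTT
  F.FTTT
  T.TTTT
Step 3: 6 trees catch fire, 6 burn out
  F.FTTT
  ....T.
  ....FT
  ...FTT
  F.FTTT

F.FTTT
....T.
....FT
...FTT
F.FTTT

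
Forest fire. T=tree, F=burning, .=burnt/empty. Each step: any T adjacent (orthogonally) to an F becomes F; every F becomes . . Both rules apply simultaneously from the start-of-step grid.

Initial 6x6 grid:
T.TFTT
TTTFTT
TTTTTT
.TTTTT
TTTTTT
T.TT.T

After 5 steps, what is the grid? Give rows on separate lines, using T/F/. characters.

Step 1: 5 trees catch fire, 2 burn out
  T.F.FT
  TTF.FT
  TTTFTT
  .TTTTT
  TTTTTT
  T.TT.T
Step 2: 6 trees catch fire, 5 burn out
  T....F
  TF...F
  TTF.FT
  .TTFTT
  TTTTTT
  T.TT.T
Step 3: 6 trees catch fire, 6 burn out
  T.....
  F.....
  TF...F
  .TF.FT
  TTTFTT
  T.TT.T
Step 4: 7 trees catch fire, 6 burn out
  F.....
  ......
  F.....
  .F...F
  TTF.FT
  T.TF.T
Step 5: 3 trees catch fire, 7 burn out
  ......
  ......
  ......
  ......
  TF...F
  T.F..T

......
......
......
......
TF...F
T.F..T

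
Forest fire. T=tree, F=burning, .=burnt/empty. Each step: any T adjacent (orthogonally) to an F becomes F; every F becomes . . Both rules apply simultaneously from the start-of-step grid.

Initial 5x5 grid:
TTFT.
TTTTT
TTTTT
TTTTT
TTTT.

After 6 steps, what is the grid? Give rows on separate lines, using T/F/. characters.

Step 1: 3 trees catch fire, 1 burn out
  TF.F.
  TTFTT
  TTTTT
  TTTTT
  TTTT.
Step 2: 4 trees catch fire, 3 burn out
  F....
  TF.FT
  TTFTT
  TTTTT
  TTTT.
Step 3: 5 trees catch fire, 4 burn out
  .....
  F...F
  TF.FT
  TTFTT
  TTTT.
Step 4: 5 trees catch fire, 5 burn out
  .....
  .....
  F...F
  TF.FT
  TTFT.
Step 5: 4 trees catch fire, 5 burn out
  .....
  .....
  .....
  F...F
  TF.F.
Step 6: 1 trees catch fire, 4 burn out
  .....
  .....
  .....
  .....
  F....

.....
.....
.....
.....
F....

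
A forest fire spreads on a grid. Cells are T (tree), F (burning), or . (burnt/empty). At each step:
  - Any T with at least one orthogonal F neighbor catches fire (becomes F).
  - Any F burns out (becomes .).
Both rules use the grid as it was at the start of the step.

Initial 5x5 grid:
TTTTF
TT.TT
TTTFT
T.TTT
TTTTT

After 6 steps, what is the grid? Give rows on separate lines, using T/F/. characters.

Step 1: 6 trees catch fire, 2 burn out
  TTTF.
  TT.FF
  TTF.F
  T.TFT
  TTTTT
Step 2: 5 trees catch fire, 6 burn out
  TTF..
  TT...
  TF...
  T.F.F
  TTTFT
Step 3: 5 trees catch fire, 5 burn out
  TF...
  TF...
  F....
  T....
  TTF.F
Step 4: 4 trees catch fire, 5 burn out
  F....
  F....
  .....
  F....
  TF...
Step 5: 1 trees catch fire, 4 burn out
  .....
  .....
  .....
  .....
  F....
Step 6: 0 trees catch fire, 1 burn out
  .....
  .....
  .....
  .....
  .....

.....
.....
.....
.....
.....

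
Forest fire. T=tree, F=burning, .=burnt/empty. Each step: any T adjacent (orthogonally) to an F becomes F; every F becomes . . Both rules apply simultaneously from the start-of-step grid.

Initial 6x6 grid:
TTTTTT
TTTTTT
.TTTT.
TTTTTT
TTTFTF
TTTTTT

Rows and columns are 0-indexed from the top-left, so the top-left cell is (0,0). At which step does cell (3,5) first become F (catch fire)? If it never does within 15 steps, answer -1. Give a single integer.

Step 1: cell (3,5)='F' (+6 fires, +2 burnt)
  -> target ignites at step 1
Step 2: cell (3,5)='.' (+6 fires, +6 burnt)
Step 3: cell (3,5)='.' (+6 fires, +6 burnt)
Step 4: cell (3,5)='.' (+6 fires, +6 burnt)
Step 5: cell (3,5)='.' (+4 fires, +6 burnt)
Step 6: cell (3,5)='.' (+3 fires, +4 burnt)
Step 7: cell (3,5)='.' (+1 fires, +3 burnt)
Step 8: cell (3,5)='.' (+0 fires, +1 burnt)
  fire out at step 8

1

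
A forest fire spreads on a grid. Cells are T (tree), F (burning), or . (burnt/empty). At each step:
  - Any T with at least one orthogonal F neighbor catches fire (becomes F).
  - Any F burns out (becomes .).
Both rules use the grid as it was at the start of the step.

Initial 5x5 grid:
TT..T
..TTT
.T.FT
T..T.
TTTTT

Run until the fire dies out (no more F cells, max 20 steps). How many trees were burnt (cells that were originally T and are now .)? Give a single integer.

Step 1: +3 fires, +1 burnt (F count now 3)
Step 2: +3 fires, +3 burnt (F count now 3)
Step 3: +3 fires, +3 burnt (F count now 3)
Step 4: +1 fires, +3 burnt (F count now 1)
Step 5: +1 fires, +1 burnt (F count now 1)
Step 6: +1 fires, +1 burnt (F count now 1)
Step 7: +0 fires, +1 burnt (F count now 0)
Fire out after step 7
Initially T: 15, now '.': 22
Total burnt (originally-T cells now '.'): 12

Answer: 12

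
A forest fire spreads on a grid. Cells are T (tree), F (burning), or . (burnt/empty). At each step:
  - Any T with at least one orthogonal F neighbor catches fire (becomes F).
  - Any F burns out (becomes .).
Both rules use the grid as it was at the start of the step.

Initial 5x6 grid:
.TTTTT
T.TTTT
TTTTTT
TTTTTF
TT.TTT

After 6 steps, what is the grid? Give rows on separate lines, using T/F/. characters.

Step 1: 3 trees catch fire, 1 burn out
  .TTTTT
  T.TTTT
  TTTTTF
  TTTTF.
  TT.TTF
Step 2: 4 trees catch fire, 3 burn out
  .TTTTT
  T.TTTF
  TTTTF.
  TTTF..
  TT.TF.
Step 3: 5 trees catch fire, 4 burn out
  .TTTTF
  T.TTF.
  TTTF..
  TTF...
  TT.F..
Step 4: 4 trees catch fire, 5 burn out
  .TTTF.
  T.TF..
  TTF...
  TF....
  TT....
Step 5: 5 trees catch fire, 4 burn out
  .TTF..
  T.F...
  TF....
  F.....
  TF....
Step 6: 3 trees catch fire, 5 burn out
  .TF...
  T.....
  F.....
  ......
  F.....

.TF...
T.....
F.....
......
F.....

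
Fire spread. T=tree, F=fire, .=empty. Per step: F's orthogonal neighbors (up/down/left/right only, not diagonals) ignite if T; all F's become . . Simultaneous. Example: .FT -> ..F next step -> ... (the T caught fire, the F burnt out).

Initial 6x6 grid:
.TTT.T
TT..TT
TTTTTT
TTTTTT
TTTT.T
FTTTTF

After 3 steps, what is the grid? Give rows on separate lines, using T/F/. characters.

Step 1: 4 trees catch fire, 2 burn out
  .TTT.T
  TT..TT
  TTTTTT
  TTTTTT
  FTTT.F
  .FTTF.
Step 2: 5 trees catch fire, 4 burn out
  .TTT.T
  TT..TT
  TTTTTT
  FTTTTF
  .FTT..
  ..FF..
Step 3: 6 trees catch fire, 5 burn out
  .TTT.T
  TT..TT
  FTTTTF
  .FTTF.
  ..FF..
  ......

.TTT.T
TT..TT
FTTTTF
.FTTF.
..FF..
......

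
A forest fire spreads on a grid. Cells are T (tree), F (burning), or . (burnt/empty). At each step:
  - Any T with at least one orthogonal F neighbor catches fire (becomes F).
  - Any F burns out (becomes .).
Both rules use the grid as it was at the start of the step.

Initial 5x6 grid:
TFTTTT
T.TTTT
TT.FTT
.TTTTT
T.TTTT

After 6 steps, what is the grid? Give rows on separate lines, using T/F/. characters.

Step 1: 5 trees catch fire, 2 burn out
  F.FTTT
  T.TFTT
  TT..FT
  .TTFTT
  T.TTTT
Step 2: 8 trees catch fire, 5 burn out
  ...FTT
  F.F.FT
  TT...F
  .TF.FT
  T.TFTT
Step 3: 7 trees catch fire, 8 burn out
  ....FT
  .....F
  FT....
  .F...F
  T.F.FT
Step 4: 3 trees catch fire, 7 burn out
  .....F
  ......
  .F....
  ......
  T....F
Step 5: 0 trees catch fire, 3 burn out
  ......
  ......
  ......
  ......
  T.....
Step 6: 0 trees catch fire, 0 burn out
  ......
  ......
  ......
  ......
  T.....

......
......
......
......
T.....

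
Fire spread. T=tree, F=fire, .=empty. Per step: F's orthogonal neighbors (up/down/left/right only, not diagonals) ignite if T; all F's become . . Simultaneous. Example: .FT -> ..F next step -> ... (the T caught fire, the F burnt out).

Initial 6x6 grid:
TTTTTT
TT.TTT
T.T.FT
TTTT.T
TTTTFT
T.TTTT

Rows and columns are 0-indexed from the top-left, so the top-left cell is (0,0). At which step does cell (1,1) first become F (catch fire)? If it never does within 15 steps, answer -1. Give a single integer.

Step 1: cell (1,1)='T' (+5 fires, +2 burnt)
Step 2: cell (1,1)='T' (+8 fires, +5 burnt)
Step 3: cell (1,1)='T' (+5 fires, +8 burnt)
Step 4: cell (1,1)='T' (+4 fires, +5 burnt)
Step 5: cell (1,1)='T' (+3 fires, +4 burnt)
Step 6: cell (1,1)='F' (+3 fires, +3 burnt)
  -> target ignites at step 6
Step 7: cell (1,1)='.' (+1 fires, +3 burnt)
Step 8: cell (1,1)='.' (+0 fires, +1 burnt)
  fire out at step 8

6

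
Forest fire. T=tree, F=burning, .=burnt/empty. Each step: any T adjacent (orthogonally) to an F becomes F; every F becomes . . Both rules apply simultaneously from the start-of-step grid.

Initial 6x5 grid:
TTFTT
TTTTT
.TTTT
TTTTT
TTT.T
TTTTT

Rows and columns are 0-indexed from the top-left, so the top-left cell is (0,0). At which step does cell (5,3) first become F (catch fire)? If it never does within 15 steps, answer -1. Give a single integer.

Step 1: cell (5,3)='T' (+3 fires, +1 burnt)
Step 2: cell (5,3)='T' (+5 fires, +3 burnt)
Step 3: cell (5,3)='T' (+5 fires, +5 burnt)
Step 4: cell (5,3)='T' (+4 fires, +5 burnt)
Step 5: cell (5,3)='T' (+4 fires, +4 burnt)
Step 6: cell (5,3)='F' (+4 fires, +4 burnt)
  -> target ignites at step 6
Step 7: cell (5,3)='.' (+2 fires, +4 burnt)
Step 8: cell (5,3)='.' (+0 fires, +2 burnt)
  fire out at step 8

6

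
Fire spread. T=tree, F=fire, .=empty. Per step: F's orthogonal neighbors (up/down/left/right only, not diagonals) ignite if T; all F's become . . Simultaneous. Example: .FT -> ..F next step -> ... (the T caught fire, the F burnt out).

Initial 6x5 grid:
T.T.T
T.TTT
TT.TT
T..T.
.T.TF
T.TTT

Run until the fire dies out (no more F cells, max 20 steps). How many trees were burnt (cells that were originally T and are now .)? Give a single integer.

Answer: 12

Derivation:
Step 1: +2 fires, +1 burnt (F count now 2)
Step 2: +2 fires, +2 burnt (F count now 2)
Step 3: +2 fires, +2 burnt (F count now 2)
Step 4: +2 fires, +2 burnt (F count now 2)
Step 5: +2 fires, +2 burnt (F count now 2)
Step 6: +2 fires, +2 burnt (F count now 2)
Step 7: +0 fires, +2 burnt (F count now 0)
Fire out after step 7
Initially T: 19, now '.': 23
Total burnt (originally-T cells now '.'): 12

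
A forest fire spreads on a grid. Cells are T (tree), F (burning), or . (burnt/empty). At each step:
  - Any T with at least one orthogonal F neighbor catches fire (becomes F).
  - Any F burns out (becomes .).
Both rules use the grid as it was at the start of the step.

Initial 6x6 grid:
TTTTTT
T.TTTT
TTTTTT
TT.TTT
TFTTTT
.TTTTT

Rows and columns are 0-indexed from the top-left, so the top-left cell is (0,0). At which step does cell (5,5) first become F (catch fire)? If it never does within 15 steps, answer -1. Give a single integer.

Step 1: cell (5,5)='T' (+4 fires, +1 burnt)
Step 2: cell (5,5)='T' (+4 fires, +4 burnt)
Step 3: cell (5,5)='T' (+5 fires, +4 burnt)
Step 4: cell (5,5)='T' (+6 fires, +5 burnt)
Step 5: cell (5,5)='F' (+6 fires, +6 burnt)
  -> target ignites at step 5
Step 6: cell (5,5)='.' (+4 fires, +6 burnt)
Step 7: cell (5,5)='.' (+2 fires, +4 burnt)
Step 8: cell (5,5)='.' (+1 fires, +2 burnt)
Step 9: cell (5,5)='.' (+0 fires, +1 burnt)
  fire out at step 9

5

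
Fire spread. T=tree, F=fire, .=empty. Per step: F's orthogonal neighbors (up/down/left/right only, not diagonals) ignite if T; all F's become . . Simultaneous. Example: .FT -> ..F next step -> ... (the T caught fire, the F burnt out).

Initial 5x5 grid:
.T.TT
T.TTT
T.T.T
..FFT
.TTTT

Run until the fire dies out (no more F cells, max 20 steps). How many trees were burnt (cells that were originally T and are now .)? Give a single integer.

Answer: 12

Derivation:
Step 1: +4 fires, +2 burnt (F count now 4)
Step 2: +4 fires, +4 burnt (F count now 4)
Step 3: +2 fires, +4 burnt (F count now 2)
Step 4: +2 fires, +2 burnt (F count now 2)
Step 5: +0 fires, +2 burnt (F count now 0)
Fire out after step 5
Initially T: 15, now '.': 22
Total burnt (originally-T cells now '.'): 12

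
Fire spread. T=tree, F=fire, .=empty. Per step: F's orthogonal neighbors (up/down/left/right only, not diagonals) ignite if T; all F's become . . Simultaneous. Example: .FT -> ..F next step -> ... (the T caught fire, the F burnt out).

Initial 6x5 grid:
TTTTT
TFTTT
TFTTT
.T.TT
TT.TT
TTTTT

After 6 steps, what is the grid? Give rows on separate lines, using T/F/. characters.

Step 1: 6 trees catch fire, 2 burn out
  TFTTT
  F.FTT
  F.FTT
  .F.TT
  TT.TT
  TTTTT
Step 2: 5 trees catch fire, 6 burn out
  F.FTT
  ...FT
  ...FT
  ...TT
  TF.TT
  TTTTT
Step 3: 6 trees catch fire, 5 burn out
  ...FT
  ....F
  ....F
  ...FT
  F..TT
  TFTTT
Step 4: 5 trees catch fire, 6 burn out
  ....F
  .....
  .....
  ....F
  ...FT
  F.FTT
Step 5: 2 trees catch fire, 5 burn out
  .....
  .....
  .....
  .....
  ....F
  ...FT
Step 6: 1 trees catch fire, 2 burn out
  .....
  .....
  .....
  .....
  .....
  ....F

.....
.....
.....
.....
.....
....F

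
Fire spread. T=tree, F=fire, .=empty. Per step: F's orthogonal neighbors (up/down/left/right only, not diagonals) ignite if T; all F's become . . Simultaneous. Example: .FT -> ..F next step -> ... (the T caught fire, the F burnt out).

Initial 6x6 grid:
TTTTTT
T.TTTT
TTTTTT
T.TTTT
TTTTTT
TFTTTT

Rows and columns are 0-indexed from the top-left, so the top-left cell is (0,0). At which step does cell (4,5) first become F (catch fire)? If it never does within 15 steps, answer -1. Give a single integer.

Step 1: cell (4,5)='T' (+3 fires, +1 burnt)
Step 2: cell (4,5)='T' (+3 fires, +3 burnt)
Step 3: cell (4,5)='T' (+4 fires, +3 burnt)
Step 4: cell (4,5)='T' (+5 fires, +4 burnt)
Step 5: cell (4,5)='F' (+6 fires, +5 burnt)
  -> target ignites at step 5
Step 6: cell (4,5)='.' (+5 fires, +6 burnt)
Step 7: cell (4,5)='.' (+4 fires, +5 burnt)
Step 8: cell (4,5)='.' (+2 fires, +4 burnt)
Step 9: cell (4,5)='.' (+1 fires, +2 burnt)
Step 10: cell (4,5)='.' (+0 fires, +1 burnt)
  fire out at step 10

5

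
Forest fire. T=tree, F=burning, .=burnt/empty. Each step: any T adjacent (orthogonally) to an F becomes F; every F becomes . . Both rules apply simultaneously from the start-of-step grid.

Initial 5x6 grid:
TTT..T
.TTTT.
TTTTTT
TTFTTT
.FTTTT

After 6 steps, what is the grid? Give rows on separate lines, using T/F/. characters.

Step 1: 4 trees catch fire, 2 burn out
  TTT..T
  .TTTT.
  TTFTTT
  TF.FTT
  ..FTTT
Step 2: 6 trees catch fire, 4 burn out
  TTT..T
  .TFTT.
  TF.FTT
  F...FT
  ...FTT
Step 3: 7 trees catch fire, 6 burn out
  TTF..T
  .F.FT.
  F...FT
  .....F
  ....FT
Step 4: 4 trees catch fire, 7 burn out
  TF...T
  ....F.
  .....F
  ......
  .....F
Step 5: 1 trees catch fire, 4 burn out
  F....T
  ......
  ......
  ......
  ......
Step 6: 0 trees catch fire, 1 burn out
  .....T
  ......
  ......
  ......
  ......

.....T
......
......
......
......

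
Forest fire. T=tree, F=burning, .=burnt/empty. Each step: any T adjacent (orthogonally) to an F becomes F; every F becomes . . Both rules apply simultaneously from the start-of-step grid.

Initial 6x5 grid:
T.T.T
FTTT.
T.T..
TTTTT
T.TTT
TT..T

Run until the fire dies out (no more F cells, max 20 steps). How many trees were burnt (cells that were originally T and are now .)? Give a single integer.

Answer: 19

Derivation:
Step 1: +3 fires, +1 burnt (F count now 3)
Step 2: +2 fires, +3 burnt (F count now 2)
Step 3: +5 fires, +2 burnt (F count now 5)
Step 4: +2 fires, +5 burnt (F count now 2)
Step 5: +3 fires, +2 burnt (F count now 3)
Step 6: +2 fires, +3 burnt (F count now 2)
Step 7: +1 fires, +2 burnt (F count now 1)
Step 8: +1 fires, +1 burnt (F count now 1)
Step 9: +0 fires, +1 burnt (F count now 0)
Fire out after step 9
Initially T: 20, now '.': 29
Total burnt (originally-T cells now '.'): 19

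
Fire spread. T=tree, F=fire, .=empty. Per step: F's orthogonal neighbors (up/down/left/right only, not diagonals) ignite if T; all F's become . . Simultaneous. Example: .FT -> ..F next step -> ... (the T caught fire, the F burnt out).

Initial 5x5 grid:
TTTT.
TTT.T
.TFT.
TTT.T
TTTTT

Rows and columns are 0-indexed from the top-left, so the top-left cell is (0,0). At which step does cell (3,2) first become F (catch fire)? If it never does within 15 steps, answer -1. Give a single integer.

Step 1: cell (3,2)='F' (+4 fires, +1 burnt)
  -> target ignites at step 1
Step 2: cell (3,2)='.' (+4 fires, +4 burnt)
Step 3: cell (3,2)='.' (+6 fires, +4 burnt)
Step 4: cell (3,2)='.' (+3 fires, +6 burnt)
Step 5: cell (3,2)='.' (+1 fires, +3 burnt)
Step 6: cell (3,2)='.' (+0 fires, +1 burnt)
  fire out at step 6

1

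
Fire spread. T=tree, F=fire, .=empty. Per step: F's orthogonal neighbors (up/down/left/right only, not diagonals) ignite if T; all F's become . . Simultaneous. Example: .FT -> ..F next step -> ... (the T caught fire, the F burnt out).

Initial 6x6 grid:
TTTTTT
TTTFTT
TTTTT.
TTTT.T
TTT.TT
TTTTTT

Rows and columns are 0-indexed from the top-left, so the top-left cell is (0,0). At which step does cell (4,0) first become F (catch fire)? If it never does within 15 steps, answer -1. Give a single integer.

Step 1: cell (4,0)='T' (+4 fires, +1 burnt)
Step 2: cell (4,0)='T' (+7 fires, +4 burnt)
Step 3: cell (4,0)='T' (+5 fires, +7 burnt)
Step 4: cell (4,0)='T' (+4 fires, +5 burnt)
Step 5: cell (4,0)='T' (+3 fires, +4 burnt)
Step 6: cell (4,0)='F' (+3 fires, +3 burnt)
  -> target ignites at step 6
Step 7: cell (4,0)='.' (+2 fires, +3 burnt)
Step 8: cell (4,0)='.' (+2 fires, +2 burnt)
Step 9: cell (4,0)='.' (+1 fires, +2 burnt)
Step 10: cell (4,0)='.' (+1 fires, +1 burnt)
Step 11: cell (4,0)='.' (+0 fires, +1 burnt)
  fire out at step 11

6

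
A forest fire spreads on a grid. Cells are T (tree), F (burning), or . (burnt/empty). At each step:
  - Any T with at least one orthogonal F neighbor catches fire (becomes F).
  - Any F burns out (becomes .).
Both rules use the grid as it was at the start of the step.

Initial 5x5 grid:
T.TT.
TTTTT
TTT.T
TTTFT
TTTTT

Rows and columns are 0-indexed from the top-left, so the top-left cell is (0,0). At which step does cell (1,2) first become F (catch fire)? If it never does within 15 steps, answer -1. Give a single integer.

Step 1: cell (1,2)='T' (+3 fires, +1 burnt)
Step 2: cell (1,2)='T' (+5 fires, +3 burnt)
Step 3: cell (1,2)='F' (+5 fires, +5 burnt)
  -> target ignites at step 3
Step 4: cell (1,2)='.' (+5 fires, +5 burnt)
Step 5: cell (1,2)='.' (+2 fires, +5 burnt)
Step 6: cell (1,2)='.' (+1 fires, +2 burnt)
Step 7: cell (1,2)='.' (+0 fires, +1 burnt)
  fire out at step 7

3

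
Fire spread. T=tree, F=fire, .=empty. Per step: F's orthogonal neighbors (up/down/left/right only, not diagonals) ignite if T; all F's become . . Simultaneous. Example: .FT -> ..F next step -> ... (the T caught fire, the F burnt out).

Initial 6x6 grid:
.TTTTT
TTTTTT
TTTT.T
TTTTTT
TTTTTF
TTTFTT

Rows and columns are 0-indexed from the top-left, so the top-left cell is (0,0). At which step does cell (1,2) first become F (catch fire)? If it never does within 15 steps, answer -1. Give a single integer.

Step 1: cell (1,2)='T' (+6 fires, +2 burnt)
Step 2: cell (1,2)='T' (+5 fires, +6 burnt)
Step 3: cell (1,2)='T' (+5 fires, +5 burnt)
Step 4: cell (1,2)='T' (+6 fires, +5 burnt)
Step 5: cell (1,2)='F' (+5 fires, +6 burnt)
  -> target ignites at step 5
Step 6: cell (1,2)='.' (+3 fires, +5 burnt)
Step 7: cell (1,2)='.' (+2 fires, +3 burnt)
Step 8: cell (1,2)='.' (+0 fires, +2 burnt)
  fire out at step 8

5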